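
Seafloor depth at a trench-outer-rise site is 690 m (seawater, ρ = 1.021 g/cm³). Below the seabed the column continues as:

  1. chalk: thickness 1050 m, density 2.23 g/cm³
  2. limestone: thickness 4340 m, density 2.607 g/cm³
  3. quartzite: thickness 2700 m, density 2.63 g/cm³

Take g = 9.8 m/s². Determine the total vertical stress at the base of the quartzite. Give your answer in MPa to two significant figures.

210 MPa

seawater: 1021 kg/m³ × 9.8 m/s² × 690 m = 6.904×10^6 Pa = 6.904 MPa
chalk: 2230 kg/m³ × 9.8 m/s² × 1050 m = 2.295×10^7 Pa = 22.95 MPa
limestone: 2607 kg/m³ × 9.8 m/s² × 4340 m = 1.109×10^8 Pa = 110.9 MPa
quartzite: 2630 kg/m³ × 9.8 m/s² × 2700 m = 6.959×10^7 Pa = 69.59 MPa
Total = 6.904 + 22.95 + 110.9 + 69.59 = 210.32 MPa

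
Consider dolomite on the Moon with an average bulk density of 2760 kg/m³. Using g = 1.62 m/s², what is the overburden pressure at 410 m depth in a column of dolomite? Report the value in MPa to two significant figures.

1.8 MPa

dolomite: 2760 kg/m³ × 1.62 m/s² × 410 m = 1.833×10^6 Pa = 1.833 MPa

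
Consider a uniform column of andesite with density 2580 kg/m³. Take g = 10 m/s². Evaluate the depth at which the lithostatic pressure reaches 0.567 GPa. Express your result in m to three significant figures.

h = P/(ρg) = 0.567 GPa / (2580 kg/m³ × 10 m/s²) = 5.670×10^8 Pa / 25800 Pa/m = 21977 m

22000 m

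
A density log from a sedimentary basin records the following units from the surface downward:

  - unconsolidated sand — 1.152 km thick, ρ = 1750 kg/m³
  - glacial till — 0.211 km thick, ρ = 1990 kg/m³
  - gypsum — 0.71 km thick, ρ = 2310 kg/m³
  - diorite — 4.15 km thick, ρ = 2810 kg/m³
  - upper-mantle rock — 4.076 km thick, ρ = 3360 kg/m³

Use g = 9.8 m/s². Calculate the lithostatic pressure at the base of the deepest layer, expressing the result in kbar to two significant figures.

unconsolidated sand: 1750 kg/m³ × 9.8 m/s² × 1152 m = 1.976×10^7 Pa = 0.1976 kbar
glacial till: 1990 kg/m³ × 9.8 m/s² × 211 m = 4.115×10^6 Pa = 0.04115 kbar
gypsum: 2310 kg/m³ × 9.8 m/s² × 710 m = 1.607×10^7 Pa = 0.1607 kbar
diorite: 2810 kg/m³ × 9.8 m/s² × 4150 m = 1.143×10^8 Pa = 1.143 kbar
upper-mantle rock: 3360 kg/m³ × 9.8 m/s² × 4076 m = 1.342×10^8 Pa = 1.342 kbar
Total = 0.1976 + 0.04115 + 0.1607 + 1.143 + 1.342 = 2.8844 kbar

2.9 kbar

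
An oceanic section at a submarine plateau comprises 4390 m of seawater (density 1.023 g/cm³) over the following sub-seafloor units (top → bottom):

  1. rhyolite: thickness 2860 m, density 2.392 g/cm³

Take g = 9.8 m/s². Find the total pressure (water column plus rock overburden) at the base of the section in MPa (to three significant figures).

seawater: 1023 kg/m³ × 9.8 m/s² × 4390 m = 4.401×10^7 Pa = 44.01 MPa
rhyolite: 2392 kg/m³ × 9.8 m/s² × 2860 m = 6.704×10^7 Pa = 67.04 MPa
Total = 44.01 + 67.04 = 111.05 MPa

111 MPa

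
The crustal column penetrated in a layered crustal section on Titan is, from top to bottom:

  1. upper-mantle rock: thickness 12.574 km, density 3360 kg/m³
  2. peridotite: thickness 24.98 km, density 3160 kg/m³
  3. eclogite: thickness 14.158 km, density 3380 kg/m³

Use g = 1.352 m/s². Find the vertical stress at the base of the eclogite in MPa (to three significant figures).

229 MPa

upper-mantle rock: 3360 kg/m³ × 1.352 m/s² × 12574 m = 5.712×10^7 Pa = 57.12 MPa
peridotite: 3160 kg/m³ × 1.352 m/s² × 24980 m = 1.067×10^8 Pa = 106.7 MPa
eclogite: 3380 kg/m³ × 1.352 m/s² × 14158 m = 6.470×10^7 Pa = 64.70 MPa
Total = 57.12 + 106.7 + 64.70 = 228.54 MPa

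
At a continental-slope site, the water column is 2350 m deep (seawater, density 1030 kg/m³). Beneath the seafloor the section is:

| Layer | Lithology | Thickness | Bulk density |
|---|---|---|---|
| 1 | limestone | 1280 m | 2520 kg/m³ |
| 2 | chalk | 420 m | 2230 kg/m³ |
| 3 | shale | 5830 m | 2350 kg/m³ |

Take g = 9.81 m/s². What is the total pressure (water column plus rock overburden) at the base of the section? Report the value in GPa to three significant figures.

seawater: 1030 kg/m³ × 9.81 m/s² × 2350 m = 2.375×10^7 Pa = 0.02375 GPa
limestone: 2520 kg/m³ × 9.81 m/s² × 1280 m = 3.164×10^7 Pa = 0.03164 GPa
chalk: 2230 kg/m³ × 9.81 m/s² × 420 m = 9.188×10^6 Pa = 9.188×10^-3 GPa
shale: 2350 kg/m³ × 9.81 m/s² × 5830 m = 1.344×10^8 Pa = 0.1344 GPa
Total = 0.02375 + 0.03164 + 9.188×10^-3 + 0.1344 = 0.19898 GPa

0.199 GPa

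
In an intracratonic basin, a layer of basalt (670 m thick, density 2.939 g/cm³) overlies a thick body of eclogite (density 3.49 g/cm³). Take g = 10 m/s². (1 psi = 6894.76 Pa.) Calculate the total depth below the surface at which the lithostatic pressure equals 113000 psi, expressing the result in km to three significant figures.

Pressure at base of upper layers: 2939×10×670 = 1.969×10^7 Pa = 2856 psi
Remaining pressure to be supplied by eclogite: 7.791×10^8 − 1.969×10^7 = 7.594×10^8 Pa
Additional depth in eclogite = 7.594×10^8 Pa / (3490 kg/m³ × 10 m/s²) = 21760 m
Total depth = 670 m + 21760 m = 22430 m
= 22.430 km

22.4 km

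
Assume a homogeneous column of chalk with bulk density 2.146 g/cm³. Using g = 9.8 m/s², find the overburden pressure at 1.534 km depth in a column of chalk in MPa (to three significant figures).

chalk: 2146 kg/m³ × 9.8 m/s² × 1534 m = 3.226×10^7 Pa = 32.26 MPa

32.3 MPa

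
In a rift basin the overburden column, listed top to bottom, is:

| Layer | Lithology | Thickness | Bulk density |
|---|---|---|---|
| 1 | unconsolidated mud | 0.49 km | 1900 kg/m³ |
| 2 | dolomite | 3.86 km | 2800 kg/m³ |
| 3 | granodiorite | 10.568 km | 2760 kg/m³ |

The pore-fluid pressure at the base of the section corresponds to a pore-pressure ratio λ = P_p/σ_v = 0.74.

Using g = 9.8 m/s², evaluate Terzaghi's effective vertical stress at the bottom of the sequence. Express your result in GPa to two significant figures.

Overburden (lithostatic) stress σ_v:
unconsolidated mud: 1900 kg/m³ × 9.8 m/s² × 490 m = 9.124×10^6 Pa = 9.124 MPa
dolomite: 2800 kg/m³ × 9.8 m/s² × 3860 m = 1.059×10^8 Pa = 105.9 MPa
granodiorite: 2760 kg/m³ × 9.8 m/s² × 10568 m = 2.858×10^8 Pa = 285.8 MPa
Total = 9.124 + 105.9 + 285.8 = 400.89 MPa
Pore pressure P_p = λ·σ_v = 0.74 × 400.9 MPa = 296.7 MPa
Effective stress σ' = σ_v − P_p = 400.9 − 296.7 = 104.23 MPa = 0.10423 GPa

0.10 GPa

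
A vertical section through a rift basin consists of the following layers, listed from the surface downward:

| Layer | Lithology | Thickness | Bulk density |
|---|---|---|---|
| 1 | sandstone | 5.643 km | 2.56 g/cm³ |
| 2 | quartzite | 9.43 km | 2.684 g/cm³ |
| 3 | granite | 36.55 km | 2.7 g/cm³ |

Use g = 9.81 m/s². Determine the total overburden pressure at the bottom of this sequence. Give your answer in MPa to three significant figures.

sandstone: 2560 kg/m³ × 9.81 m/s² × 5643 m = 1.417×10^8 Pa = 141.7 MPa
quartzite: 2684 kg/m³ × 9.81 m/s² × 9430 m = 2.483×10^8 Pa = 248.3 MPa
granite: 2700 kg/m³ × 9.81 m/s² × 36550 m = 9.681×10^8 Pa = 968.1 MPa
Total = 141.7 + 248.3 + 968.1 = 1358.1 MPa

1360 MPa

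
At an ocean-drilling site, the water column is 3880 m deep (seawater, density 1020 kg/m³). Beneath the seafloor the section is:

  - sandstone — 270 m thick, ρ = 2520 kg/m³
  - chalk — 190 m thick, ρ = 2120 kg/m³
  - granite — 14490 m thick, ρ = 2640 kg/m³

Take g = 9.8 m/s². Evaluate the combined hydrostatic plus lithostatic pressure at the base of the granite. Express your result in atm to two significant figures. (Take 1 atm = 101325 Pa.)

seawater: 1020 kg/m³ × 9.8 m/s² × 3880 m = 3.878×10^7 Pa = 382.8 atm
sandstone: 2520 kg/m³ × 9.8 m/s² × 270 m = 6.668×10^6 Pa = 65.81 atm
chalk: 2120 kg/m³ × 9.8 m/s² × 190 m = 3.947×10^6 Pa = 38.96 atm
granite: 2640 kg/m³ × 9.8 m/s² × 14490 m = 3.749×10^8 Pa = 3700 atm
Total = 382.8 + 65.81 + 38.96 + 3700 = 4187.4 atm

4200 atm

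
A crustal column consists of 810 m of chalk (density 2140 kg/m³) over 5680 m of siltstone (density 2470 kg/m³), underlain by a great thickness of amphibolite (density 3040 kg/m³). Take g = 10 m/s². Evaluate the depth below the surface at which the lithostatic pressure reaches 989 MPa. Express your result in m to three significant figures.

Pressure at base of upper layers: 2140×10×810 + 2470×10×5680 = 1.576×10^8 Pa = 157.6 MPa
Remaining pressure to be supplied by amphibolite: 9.890×10^8 − 1.576×10^8 = 8.314×10^8 Pa
Additional depth in amphibolite = 8.314×10^8 Pa / (3040 kg/m³ × 10 m/s²) = 27348 m
Total depth = 6490 m + 27348 m = 33838 m

33800 m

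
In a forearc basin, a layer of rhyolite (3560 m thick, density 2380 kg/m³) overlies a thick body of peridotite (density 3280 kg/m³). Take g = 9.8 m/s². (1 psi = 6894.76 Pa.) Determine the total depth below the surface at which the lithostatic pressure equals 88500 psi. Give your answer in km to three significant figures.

Pressure at base of upper layers: 2380×9.8×3560 = 8.303×10^7 Pa = 12043 psi
Remaining pressure to be supplied by peridotite: 6.102×10^8 − 8.303×10^7 = 5.272×10^8 Pa
Additional depth in peridotite = 5.272×10^8 Pa / (3280 kg/m³ × 9.8 m/s²) = 16400 m
Total depth = 3560 m + 16400 m = 19960 m
= 19.960 km

20.0 km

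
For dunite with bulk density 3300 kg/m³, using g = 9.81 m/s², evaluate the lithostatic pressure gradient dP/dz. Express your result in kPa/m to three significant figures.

dP/dz = ρg = 3300 kg/m³ × 9.81 m/s² = 32373 Pa/m
= 32373 Pa/m × (1 kPa/m / 1000.0 Pa/m) = 32.373 kPa/m

32.4 kPa/m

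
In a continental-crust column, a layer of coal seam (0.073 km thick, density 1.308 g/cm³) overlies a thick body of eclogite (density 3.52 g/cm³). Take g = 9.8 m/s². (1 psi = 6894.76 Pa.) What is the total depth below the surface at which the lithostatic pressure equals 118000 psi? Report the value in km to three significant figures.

Pressure at base of upper layers: 1308×9.8×73 = 9.357×10^5 Pa = 135.7 psi
Remaining pressure to be supplied by eclogite: 8.136×10^8 − 9.357×10^5 = 8.126×10^8 Pa
Additional depth in eclogite = 8.126×10^8 Pa / (3520 kg/m³ × 9.8 m/s²) = 23558 m
Total depth = 73 m + 23558 m = 23631 m
= 23.631 km

23.6 km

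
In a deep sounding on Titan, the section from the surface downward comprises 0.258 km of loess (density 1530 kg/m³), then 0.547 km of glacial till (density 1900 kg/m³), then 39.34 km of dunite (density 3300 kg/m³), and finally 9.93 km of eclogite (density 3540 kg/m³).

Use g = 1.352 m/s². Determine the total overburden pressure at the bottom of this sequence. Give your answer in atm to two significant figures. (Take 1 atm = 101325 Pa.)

loess: 1530 kg/m³ × 1.352 m/s² × 258 m = 5.337×10^5 Pa = 5.267 atm
glacial till: 1900 kg/m³ × 1.352 m/s² × 547 m = 1.405×10^6 Pa = 13.87 atm
dunite: 3300 kg/m³ × 1.352 m/s² × 39340 m = 1.755×10^8 Pa = 1732 atm
eclogite: 3540 kg/m³ × 1.352 m/s² × 9930 m = 4.753×10^7 Pa = 469.0 atm
Total = 5.267 + 13.87 + 1732 + 469.0 = 2220.4 atm

2200 atm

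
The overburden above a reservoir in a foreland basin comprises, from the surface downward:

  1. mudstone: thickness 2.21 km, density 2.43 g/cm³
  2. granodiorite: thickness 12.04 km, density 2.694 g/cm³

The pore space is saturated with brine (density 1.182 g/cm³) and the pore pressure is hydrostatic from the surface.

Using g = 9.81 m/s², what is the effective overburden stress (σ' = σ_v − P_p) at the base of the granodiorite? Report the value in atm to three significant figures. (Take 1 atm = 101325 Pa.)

Overburden (lithostatic) stress σ_v:
mudstone: 2430 kg/m³ × 9.81 m/s² × 2210 m = 5.268×10^7 Pa = 52.68 MPa
granodiorite: 2694 kg/m³ × 9.81 m/s² × 12040 m = 3.182×10^8 Pa = 318.2 MPa
Total = 52.68 + 318.2 = 370.88 MPa
Pore pressure P_p = 1182 kg/m³ × 9.81 m/s² × 14250 m = 1.652×10^8 Pa = 165.2 MPa
Effective stress σ' = σ_v − P_p = 370.9 − 165.2 = 205.64 MPa = 2029.5 atm

2030 atm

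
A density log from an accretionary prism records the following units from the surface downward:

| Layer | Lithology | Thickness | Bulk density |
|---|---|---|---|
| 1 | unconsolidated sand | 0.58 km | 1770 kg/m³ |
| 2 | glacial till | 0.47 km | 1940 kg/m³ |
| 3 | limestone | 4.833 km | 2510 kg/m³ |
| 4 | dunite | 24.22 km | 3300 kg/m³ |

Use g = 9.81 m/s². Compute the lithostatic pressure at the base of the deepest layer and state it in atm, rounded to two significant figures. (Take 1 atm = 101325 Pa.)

9100 atm

unconsolidated sand: 1770 kg/m³ × 9.81 m/s² × 580 m = 1.007×10^7 Pa = 99.39 atm
glacial till: 1940 kg/m³ × 9.81 m/s² × 470 m = 8.945×10^6 Pa = 88.28 atm
limestone: 2510 kg/m³ × 9.81 m/s² × 4833 m = 1.190×10^8 Pa = 1174 atm
dunite: 3300 kg/m³ × 9.81 m/s² × 24220 m = 7.841×10^8 Pa = 7738 atm
Total = 99.39 + 88.28 + 1174 + 7738 = 9100.4 atm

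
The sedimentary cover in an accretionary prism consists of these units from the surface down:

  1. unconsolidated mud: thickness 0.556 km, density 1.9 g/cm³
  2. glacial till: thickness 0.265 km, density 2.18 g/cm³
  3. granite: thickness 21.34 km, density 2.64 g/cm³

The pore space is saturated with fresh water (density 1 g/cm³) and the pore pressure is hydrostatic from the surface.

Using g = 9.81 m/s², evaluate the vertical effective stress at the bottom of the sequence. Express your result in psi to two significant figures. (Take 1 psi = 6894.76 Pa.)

Overburden (lithostatic) stress σ_v:
unconsolidated mud: 1900 kg/m³ × 9.81 m/s² × 556 m = 1.036×10^7 Pa = 10.36 MPa
glacial till: 2180 kg/m³ × 9.81 m/s² × 265 m = 5.667×10^6 Pa = 5.667 MPa
granite: 2640 kg/m³ × 9.81 m/s² × 21340 m = 5.527×10^8 Pa = 552.7 MPa
Total = 10.36 + 5.667 + 552.7 = 568.70 MPa
Pore pressure P_p = 1000 kg/m³ × 9.81 m/s² × 22161 m = 2.174×10^8 Pa = 217.4 MPa
Effective stress σ' = σ_v − P_p = 568.7 − 217.4 = 351.30 MPa = 50952 psi

51000 psi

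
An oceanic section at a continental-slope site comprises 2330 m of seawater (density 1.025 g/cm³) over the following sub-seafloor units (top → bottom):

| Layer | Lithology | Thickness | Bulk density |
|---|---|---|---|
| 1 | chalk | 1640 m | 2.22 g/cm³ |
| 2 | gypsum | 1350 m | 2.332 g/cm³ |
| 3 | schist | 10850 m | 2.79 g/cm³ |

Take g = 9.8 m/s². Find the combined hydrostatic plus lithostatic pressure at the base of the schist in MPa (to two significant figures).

390 MPa

seawater: 1025 kg/m³ × 9.8 m/s² × 2330 m = 2.340×10^7 Pa = 23.40 MPa
chalk: 2220 kg/m³ × 9.8 m/s² × 1640 m = 3.568×10^7 Pa = 35.68 MPa
gypsum: 2332 kg/m³ × 9.8 m/s² × 1350 m = 3.085×10^7 Pa = 30.85 MPa
schist: 2790 kg/m³ × 9.8 m/s² × 10850 m = 2.967×10^8 Pa = 296.7 MPa
Total = 23.40 + 35.68 + 30.85 + 296.7 = 386.60 MPa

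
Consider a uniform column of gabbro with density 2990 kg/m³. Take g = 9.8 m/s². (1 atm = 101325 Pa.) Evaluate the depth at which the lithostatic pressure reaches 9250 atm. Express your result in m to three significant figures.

h = P/(ρg) = 9250 atm / (2990 kg/m³ × 9.8 m/s²) = 9.373×10^8 Pa / 29302 Pa/m = 31986 m

32000 m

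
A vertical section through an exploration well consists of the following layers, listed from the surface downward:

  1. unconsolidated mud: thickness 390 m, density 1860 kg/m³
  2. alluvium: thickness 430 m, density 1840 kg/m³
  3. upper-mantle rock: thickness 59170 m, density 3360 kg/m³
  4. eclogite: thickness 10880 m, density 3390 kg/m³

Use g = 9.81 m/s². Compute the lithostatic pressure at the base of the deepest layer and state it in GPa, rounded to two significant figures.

2.3 GPa

unconsolidated mud: 1860 kg/m³ × 9.81 m/s² × 390 m = 7.116×10^6 Pa = 7.116×10^-3 GPa
alluvium: 1840 kg/m³ × 9.81 m/s² × 430 m = 7.762×10^6 Pa = 7.762×10^-3 GPa
upper-mantle rock: 3360 kg/m³ × 9.81 m/s² × 59170 m = 1.950×10^9 Pa = 1.950 GPa
eclogite: 3390 kg/m³ × 9.81 m/s² × 10880 m = 3.618×10^8 Pa = 0.3618 GPa
Total = 7.116×10^-3 + 7.762×10^-3 + 1.950 + 0.3618 = 2.3270 GPa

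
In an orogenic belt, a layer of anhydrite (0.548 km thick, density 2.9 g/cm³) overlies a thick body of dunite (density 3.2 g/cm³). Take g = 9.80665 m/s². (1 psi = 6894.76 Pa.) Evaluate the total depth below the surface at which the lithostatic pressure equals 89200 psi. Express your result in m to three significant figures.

Pressure at base of upper layers: 2900×9.80665×548 = 1.558×10^7 Pa = 2260 psi
Remaining pressure to be supplied by dunite: 6.150×10^8 − 1.558×10^7 = 5.994×10^8 Pa
Additional depth in dunite = 5.994×10^8 Pa / (3200 kg/m³ × 9.80665 m/s²) = 19101 m
Total depth = 548 m + 19101 m = 19649 m

19600 m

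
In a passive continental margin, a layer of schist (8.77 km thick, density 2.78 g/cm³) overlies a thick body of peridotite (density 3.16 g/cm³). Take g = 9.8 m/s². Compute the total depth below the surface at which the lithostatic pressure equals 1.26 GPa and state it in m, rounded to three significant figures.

Pressure at base of upper layers: 2780×9.8×8770 = 2.389×10^8 Pa = 0.2389 GPa
Remaining pressure to be supplied by peridotite: 1.260×10^9 − 2.389×10^8 = 1.021×10^9 Pa
Additional depth in peridotite = 1.021×10^9 Pa / (3160 kg/m³ × 9.8 m/s²) = 32972 m
Total depth = 8770 m + 32972 m = 41742 m

41700 m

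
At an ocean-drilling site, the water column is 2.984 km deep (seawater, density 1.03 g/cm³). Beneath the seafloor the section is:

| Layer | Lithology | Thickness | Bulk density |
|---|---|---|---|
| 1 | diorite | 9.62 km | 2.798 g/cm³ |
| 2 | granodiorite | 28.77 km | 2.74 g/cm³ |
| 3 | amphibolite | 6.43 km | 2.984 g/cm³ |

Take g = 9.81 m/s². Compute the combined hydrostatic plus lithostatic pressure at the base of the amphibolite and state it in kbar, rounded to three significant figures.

12.6 kbar

seawater: 1030 kg/m³ × 9.81 m/s² × 2984 m = 3.015×10^7 Pa = 0.3015 kbar
diorite: 2798 kg/m³ × 9.81 m/s² × 9620 m = 2.641×10^8 Pa = 2.641 kbar
granodiorite: 2740 kg/m³ × 9.81 m/s² × 28770 m = 7.733×10^8 Pa = 7.733 kbar
amphibolite: 2984 kg/m³ × 9.81 m/s² × 6430 m = 1.882×10^8 Pa = 1.882 kbar
Total = 0.3015 + 2.641 + 7.733 + 1.882 = 12.558 kbar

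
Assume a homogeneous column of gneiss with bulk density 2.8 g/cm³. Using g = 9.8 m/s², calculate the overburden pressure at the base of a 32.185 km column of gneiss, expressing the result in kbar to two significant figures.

gneiss: 2800 kg/m³ × 9.8 m/s² × 32185 m = 8.832×10^8 Pa = 8.832 kbar

8.8 kbar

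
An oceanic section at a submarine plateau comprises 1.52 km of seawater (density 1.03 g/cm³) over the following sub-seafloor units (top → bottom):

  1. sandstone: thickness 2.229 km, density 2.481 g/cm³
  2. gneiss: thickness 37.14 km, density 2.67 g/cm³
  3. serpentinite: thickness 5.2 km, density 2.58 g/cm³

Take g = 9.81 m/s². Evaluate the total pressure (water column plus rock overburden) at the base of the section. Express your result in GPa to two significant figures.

seawater: 1030 kg/m³ × 9.81 m/s² × 1520 m = 1.536×10^7 Pa = 0.01536 GPa
sandstone: 2481 kg/m³ × 9.81 m/s² × 2229 m = 5.425×10^7 Pa = 0.05425 GPa
gneiss: 2670 kg/m³ × 9.81 m/s² × 37140 m = 9.728×10^8 Pa = 0.9728 GPa
serpentinite: 2580 kg/m³ × 9.81 m/s² × 5200 m = 1.316×10^8 Pa = 0.1316 GPa
Total = 0.01536 + 0.05425 + 0.9728 + 0.1316 = 1.1740 GPa

1.2 GPa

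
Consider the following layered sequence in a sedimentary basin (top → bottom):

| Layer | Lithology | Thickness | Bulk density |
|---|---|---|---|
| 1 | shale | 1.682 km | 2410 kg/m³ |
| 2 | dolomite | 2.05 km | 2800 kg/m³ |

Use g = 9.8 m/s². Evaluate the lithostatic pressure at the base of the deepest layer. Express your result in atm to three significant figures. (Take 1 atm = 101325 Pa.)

947 atm

shale: 2410 kg/m³ × 9.8 m/s² × 1682 m = 3.973×10^7 Pa = 392.1 atm
dolomite: 2800 kg/m³ × 9.8 m/s² × 2050 m = 5.625×10^7 Pa = 555.2 atm
Total = 392.1 + 555.2 = 947.22 atm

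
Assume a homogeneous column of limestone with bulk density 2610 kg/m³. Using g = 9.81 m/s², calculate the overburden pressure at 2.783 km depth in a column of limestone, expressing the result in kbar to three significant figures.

0.713 kbar

limestone: 2610 kg/m³ × 9.81 m/s² × 2783 m = 7.126×10^7 Pa = 0.7126 kbar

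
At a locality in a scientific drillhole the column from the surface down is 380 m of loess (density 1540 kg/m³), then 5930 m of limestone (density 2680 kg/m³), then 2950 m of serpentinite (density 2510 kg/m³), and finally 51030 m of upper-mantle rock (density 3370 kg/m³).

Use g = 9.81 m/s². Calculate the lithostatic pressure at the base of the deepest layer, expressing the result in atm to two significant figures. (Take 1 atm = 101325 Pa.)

19000 atm

loess: 1540 kg/m³ × 9.81 m/s² × 380 m = 5.741×10^6 Pa = 56.66 atm
limestone: 2680 kg/m³ × 9.81 m/s² × 5930 m = 1.559×10^8 Pa = 1539 atm
serpentinite: 2510 kg/m³ × 9.81 m/s² × 2950 m = 7.264×10^7 Pa = 716.9 atm
upper-mantle rock: 3370 kg/m³ × 9.81 m/s² × 51030 m = 1.687×10^9 Pa = 16650 atm
Total = 56.66 + 1539 + 716.9 + 16650 = 18962 atm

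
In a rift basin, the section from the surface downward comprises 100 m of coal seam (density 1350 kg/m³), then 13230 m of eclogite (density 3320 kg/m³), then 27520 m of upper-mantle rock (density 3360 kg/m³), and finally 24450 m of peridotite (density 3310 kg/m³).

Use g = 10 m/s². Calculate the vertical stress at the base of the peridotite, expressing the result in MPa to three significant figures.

2170 MPa

coal seam: 1350 kg/m³ × 10 m/s² × 100 m = 1.350×10^6 Pa = 1.350 MPa
eclogite: 3320 kg/m³ × 10 m/s² × 13230 m = 4.392×10^8 Pa = 439.2 MPa
upper-mantle rock: 3360 kg/m³ × 10 m/s² × 27520 m = 9.247×10^8 Pa = 924.7 MPa
peridotite: 3310 kg/m³ × 10 m/s² × 24450 m = 8.093×10^8 Pa = 809.3 MPa
Total = 1.350 + 439.2 + 924.7 + 809.3 = 2174.6 MPa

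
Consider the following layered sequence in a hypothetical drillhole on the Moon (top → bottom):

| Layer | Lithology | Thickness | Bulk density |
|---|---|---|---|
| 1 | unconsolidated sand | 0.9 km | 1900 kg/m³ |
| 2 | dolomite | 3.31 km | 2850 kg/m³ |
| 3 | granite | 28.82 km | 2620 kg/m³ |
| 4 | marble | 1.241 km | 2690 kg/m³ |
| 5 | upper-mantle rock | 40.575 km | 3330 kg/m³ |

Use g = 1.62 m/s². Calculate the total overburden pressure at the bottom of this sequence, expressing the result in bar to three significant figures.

3650 bar

unconsolidated sand: 1900 kg/m³ × 1.62 m/s² × 900 m = 2.770×10^6 Pa = 27.70 bar
dolomite: 2850 kg/m³ × 1.62 m/s² × 3310 m = 1.528×10^7 Pa = 152.8 bar
granite: 2620 kg/m³ × 1.62 m/s² × 28820 m = 1.223×10^8 Pa = 1223 bar
marble: 2690 kg/m³ × 1.62 m/s² × 1241 m = 5.408×10^6 Pa = 54.08 bar
upper-mantle rock: 3330 kg/m³ × 1.62 m/s² × 40575 m = 2.189×10^8 Pa = 2189 bar
Total = 27.70 + 152.8 + 1223 + 54.08 + 2189 = 3646.7 bar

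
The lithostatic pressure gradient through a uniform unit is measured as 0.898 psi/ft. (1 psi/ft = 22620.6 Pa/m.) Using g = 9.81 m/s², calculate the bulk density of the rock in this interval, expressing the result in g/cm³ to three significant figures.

ρ = (dP/dz)/g = 0.898 psi/ft / 9.81 m/s² = 20313 Pa/m / 9.81 m/s² = 2070.7 kg/m³
= 2.071 g/cm³

2.07 g/cm³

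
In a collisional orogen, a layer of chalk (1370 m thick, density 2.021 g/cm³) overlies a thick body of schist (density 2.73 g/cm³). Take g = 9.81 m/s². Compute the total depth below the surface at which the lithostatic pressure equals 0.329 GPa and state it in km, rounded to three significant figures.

Pressure at base of upper layers: 2021×9.81×1370 = 2.716×10^7 Pa = 0.02716 GPa
Remaining pressure to be supplied by schist: 3.290×10^8 − 2.716×10^7 = 3.018×10^8 Pa
Additional depth in schist = 3.018×10^8 Pa / (2730 kg/m³ × 9.81 m/s²) = 11270 m
Total depth = 1370 m + 11270 m = 12640 m
= 12.640 km

12.6 km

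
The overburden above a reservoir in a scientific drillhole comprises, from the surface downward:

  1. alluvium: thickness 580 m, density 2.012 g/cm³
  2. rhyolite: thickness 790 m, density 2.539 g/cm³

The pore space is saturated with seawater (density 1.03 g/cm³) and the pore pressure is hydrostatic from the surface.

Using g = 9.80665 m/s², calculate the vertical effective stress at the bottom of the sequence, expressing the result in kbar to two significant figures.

Overburden (lithostatic) stress σ_v:
alluvium: 2012 kg/m³ × 9.80665 m/s² × 580 m = 1.144×10^7 Pa = 11.44 MPa
rhyolite: 2539 kg/m³ × 9.80665 m/s² × 790 m = 1.967×10^7 Pa = 19.67 MPa
Total = 11.44 + 19.67 = 31.114 MPa
Pore pressure P_p = 1030 kg/m³ × 9.80665 m/s² × 1370 m = 1.384×10^7 Pa = 13.84 MPa
Effective stress σ' = σ_v − P_p = 31.11 − 13.84 = 17.276 MPa = 0.17276 kbar

0.17 kbar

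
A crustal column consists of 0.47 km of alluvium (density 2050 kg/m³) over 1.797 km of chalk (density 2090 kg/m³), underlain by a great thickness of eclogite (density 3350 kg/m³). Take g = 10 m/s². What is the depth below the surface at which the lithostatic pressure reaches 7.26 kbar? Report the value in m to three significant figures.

22500 m

Pressure at base of upper layers: 2050×10×470 + 2090×10×1797 = 4.719×10^7 Pa = 0.4719 kbar
Remaining pressure to be supplied by eclogite: 7.260×10^8 − 4.719×10^7 = 6.788×10^8 Pa
Additional depth in eclogite = 6.788×10^8 Pa / (3350 kg/m³ × 10 m/s²) = 20263 m
Total depth = 2267 m + 20263 m = 22530 m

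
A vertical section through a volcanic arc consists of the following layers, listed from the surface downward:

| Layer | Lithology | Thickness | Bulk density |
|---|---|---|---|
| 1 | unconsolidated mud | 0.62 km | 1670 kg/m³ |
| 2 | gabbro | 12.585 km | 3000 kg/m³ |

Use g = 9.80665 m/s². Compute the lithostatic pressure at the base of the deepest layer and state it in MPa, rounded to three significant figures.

unconsolidated mud: 1670 kg/m³ × 9.80665 m/s² × 620 m = 1.015×10^7 Pa = 10.15 MPa
gabbro: 3000 kg/m³ × 9.80665 m/s² × 12585 m = 3.703×10^8 Pa = 370.3 MPa
Total = 10.15 + 370.3 = 380.40 MPa

380 MPa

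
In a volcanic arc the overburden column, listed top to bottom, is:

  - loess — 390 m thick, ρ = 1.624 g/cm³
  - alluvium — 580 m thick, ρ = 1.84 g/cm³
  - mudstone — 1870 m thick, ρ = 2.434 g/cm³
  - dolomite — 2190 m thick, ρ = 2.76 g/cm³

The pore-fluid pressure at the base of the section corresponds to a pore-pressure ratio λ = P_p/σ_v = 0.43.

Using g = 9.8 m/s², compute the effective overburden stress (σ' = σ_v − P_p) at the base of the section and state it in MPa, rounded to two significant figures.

Overburden (lithostatic) stress σ_v:
loess: 1624 kg/m³ × 9.8 m/s² × 390 m = 6.207×10^6 Pa = 6.207 MPa
alluvium: 1840 kg/m³ × 9.8 m/s² × 580 m = 1.046×10^7 Pa = 10.46 MPa
mudstone: 2434 kg/m³ × 9.8 m/s² × 1870 m = 4.461×10^7 Pa = 44.61 MPa
dolomite: 2760 kg/m³ × 9.8 m/s² × 2190 m = 5.924×10^7 Pa = 59.24 MPa
Total = 6.207 + 10.46 + 44.61 + 59.24 = 120.51 MPa
Pore pressure P_p = λ·σ_v = 0.43 × 120.5 MPa = 51.82 MPa
Effective stress σ' = σ_v − P_p = 120.5 − 51.82 = 68.688 MPa

69 MPa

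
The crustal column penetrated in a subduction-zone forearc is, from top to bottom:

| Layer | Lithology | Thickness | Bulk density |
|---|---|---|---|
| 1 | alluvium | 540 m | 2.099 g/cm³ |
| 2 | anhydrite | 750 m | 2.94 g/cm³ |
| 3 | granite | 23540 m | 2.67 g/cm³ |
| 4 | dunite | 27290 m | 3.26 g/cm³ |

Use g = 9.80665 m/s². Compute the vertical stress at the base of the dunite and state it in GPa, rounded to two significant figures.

alluvium: 2099 kg/m³ × 9.80665 m/s² × 540 m = 1.112×10^7 Pa = 0.01112 GPa
anhydrite: 2940 kg/m³ × 9.80665 m/s² × 750 m = 2.162×10^7 Pa = 0.02162 GPa
granite: 2670 kg/m³ × 9.80665 m/s² × 23540 m = 6.164×10^8 Pa = 0.6164 GPa
dunite: 3260 kg/m³ × 9.80665 m/s² × 27290 m = 8.725×10^8 Pa = 0.8725 GPa
Total = 0.01112 + 0.02162 + 0.6164 + 0.8725 = 1.5216 GPa

1.5 GPa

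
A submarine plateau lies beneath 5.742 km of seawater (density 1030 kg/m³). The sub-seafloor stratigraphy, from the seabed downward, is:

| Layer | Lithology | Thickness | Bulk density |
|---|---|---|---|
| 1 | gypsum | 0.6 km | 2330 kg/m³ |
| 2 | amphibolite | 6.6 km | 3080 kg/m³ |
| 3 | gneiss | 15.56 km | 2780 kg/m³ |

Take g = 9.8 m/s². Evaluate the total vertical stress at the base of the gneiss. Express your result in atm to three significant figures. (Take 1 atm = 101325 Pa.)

6860 atm

seawater: 1030 kg/m³ × 9.8 m/s² × 5742 m = 5.796×10^7 Pa = 572.0 atm
gypsum: 2330 kg/m³ × 9.8 m/s² × 600 m = 1.370×10^7 Pa = 135.2 atm
amphibolite: 3080 kg/m³ × 9.8 m/s² × 6600 m = 1.992×10^8 Pa = 1966 atm
gneiss: 2780 kg/m³ × 9.8 m/s² × 15560 m = 4.239×10^8 Pa = 4184 atm
Total = 572.0 + 135.2 + 1966 + 4184 = 6857.1 atm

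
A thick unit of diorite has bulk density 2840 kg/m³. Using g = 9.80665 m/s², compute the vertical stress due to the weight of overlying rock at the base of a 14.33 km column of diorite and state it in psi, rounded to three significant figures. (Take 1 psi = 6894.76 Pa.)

57900 psi

diorite: 2840 kg/m³ × 9.80665 m/s² × 14330 m = 3.991×10^8 Pa = 57885 psi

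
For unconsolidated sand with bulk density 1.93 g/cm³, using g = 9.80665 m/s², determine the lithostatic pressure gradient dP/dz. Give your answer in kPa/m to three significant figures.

18.9 kPa/m

dP/dz = ρg = 1930 kg/m³ × 9.80665 m/s² = 18927 Pa/m
= 18927 Pa/m × (1 kPa/m / 1000.0 Pa/m) = 18.927 kPa/m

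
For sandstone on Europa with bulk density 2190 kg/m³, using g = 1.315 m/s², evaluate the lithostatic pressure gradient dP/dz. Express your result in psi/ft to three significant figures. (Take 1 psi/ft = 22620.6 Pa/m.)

dP/dz = ρg = 2190 kg/m³ × 1.315 m/s² = 2879.8 Pa/m
= 2879.8 Pa/m × (1 psi/ft / 22621 Pa/m) = 0.12731 psi/ft

0.127 psi/ft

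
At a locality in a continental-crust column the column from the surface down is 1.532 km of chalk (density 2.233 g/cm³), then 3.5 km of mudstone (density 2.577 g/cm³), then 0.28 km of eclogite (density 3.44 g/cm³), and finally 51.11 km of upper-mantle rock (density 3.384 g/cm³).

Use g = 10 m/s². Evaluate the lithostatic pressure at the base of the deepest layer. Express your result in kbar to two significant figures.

19 kbar

chalk: 2233 kg/m³ × 10 m/s² × 1532 m = 3.421×10^7 Pa = 0.3421 kbar
mudstone: 2577 kg/m³ × 10 m/s² × 3500 m = 9.020×10^7 Pa = 0.9020 kbar
eclogite: 3440 kg/m³ × 10 m/s² × 280 m = 9.632×10^6 Pa = 0.09632 kbar
upper-mantle rock: 3384 kg/m³ × 10 m/s² × 51110 m = 1.730×10^9 Pa = 17.30 kbar
Total = 0.3421 + 0.9020 + 0.09632 + 17.30 = 18.636 kbar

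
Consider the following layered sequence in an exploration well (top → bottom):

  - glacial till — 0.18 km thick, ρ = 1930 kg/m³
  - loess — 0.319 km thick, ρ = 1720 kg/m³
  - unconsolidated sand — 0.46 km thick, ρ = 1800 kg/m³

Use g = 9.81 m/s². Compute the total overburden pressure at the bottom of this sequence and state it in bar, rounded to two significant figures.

glacial till: 1930 kg/m³ × 9.81 m/s² × 180 m = 3.408×10^6 Pa = 34.08 bar
loess: 1720 kg/m³ × 9.81 m/s² × 319 m = 5.383×10^6 Pa = 53.83 bar
unconsolidated sand: 1800 kg/m³ × 9.81 m/s² × 460 m = 8.123×10^6 Pa = 81.23 bar
Total = 34.08 + 53.83 + 81.23 = 169.13 bar

170 bar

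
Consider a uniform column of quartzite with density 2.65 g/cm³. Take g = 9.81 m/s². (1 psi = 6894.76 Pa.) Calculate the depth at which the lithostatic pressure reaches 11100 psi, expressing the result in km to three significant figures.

h = P/(ρg) = 11100 psi / (2650 kg/m³ × 9.81 m/s²) = 7.653×10^7 Pa / 25996 Pa/m = 2943.9 m
= 2.9439 km

2.94 km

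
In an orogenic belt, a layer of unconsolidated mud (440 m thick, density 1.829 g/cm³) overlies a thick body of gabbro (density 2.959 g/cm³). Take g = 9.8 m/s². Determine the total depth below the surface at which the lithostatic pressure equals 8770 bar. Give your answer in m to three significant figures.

30400 m

Pressure at base of upper layers: 1829×9.8×440 = 7.887×10^6 Pa = 78.87 bar
Remaining pressure to be supplied by gabbro: 8.770×10^8 − 7.887×10^6 = 8.691×10^8 Pa
Additional depth in gabbro = 8.691×10^8 Pa / (2959 kg/m³ × 9.8 m/s²) = 29971 m
Total depth = 440 m + 29971 m = 30411 m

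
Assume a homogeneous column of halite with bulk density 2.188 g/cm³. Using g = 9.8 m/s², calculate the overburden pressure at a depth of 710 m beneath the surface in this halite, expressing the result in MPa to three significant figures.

15.2 MPa

halite: 2188 kg/m³ × 9.8 m/s² × 710 m = 1.522×10^7 Pa = 15.22 MPa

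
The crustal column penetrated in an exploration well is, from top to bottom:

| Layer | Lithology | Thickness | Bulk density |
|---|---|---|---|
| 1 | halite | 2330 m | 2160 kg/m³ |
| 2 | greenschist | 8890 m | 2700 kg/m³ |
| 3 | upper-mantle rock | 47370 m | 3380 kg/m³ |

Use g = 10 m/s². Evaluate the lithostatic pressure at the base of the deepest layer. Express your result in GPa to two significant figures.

halite: 2160 kg/m³ × 10 m/s² × 2330 m = 5.033×10^7 Pa = 0.05033 GPa
greenschist: 2700 kg/m³ × 10 m/s² × 8890 m = 2.400×10^8 Pa = 0.2400 GPa
upper-mantle rock: 3380 kg/m³ × 10 m/s² × 47370 m = 1.601×10^9 Pa = 1.601 GPa
Total = 0.05033 + 0.2400 + 1.601 = 1.8915 GPa

1.9 GPa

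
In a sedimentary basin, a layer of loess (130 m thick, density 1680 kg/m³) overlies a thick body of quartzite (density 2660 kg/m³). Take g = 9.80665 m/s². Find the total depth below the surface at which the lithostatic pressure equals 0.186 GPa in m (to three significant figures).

Pressure at base of upper layers: 1680×9.80665×130 = 2.142×10^6 Pa = 2.142×10^-3 GPa
Remaining pressure to be supplied by quartzite: 1.860×10^8 − 2.142×10^6 = 1.839×10^8 Pa
Additional depth in quartzite = 1.839×10^8 Pa / (2660 kg/m³ × 9.80665 m/s²) = 7048.2 m
Total depth = 130 m + 7048.2 m = 7178.2 m

7180 m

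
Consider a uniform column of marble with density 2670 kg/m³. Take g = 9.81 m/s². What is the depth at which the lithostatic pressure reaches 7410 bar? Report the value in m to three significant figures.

28300 m

h = P/(ρg) = 7410 bar / (2670 kg/m³ × 9.81 m/s²) = 7.410×10^8 Pa / 26193 Pa/m = 28290 m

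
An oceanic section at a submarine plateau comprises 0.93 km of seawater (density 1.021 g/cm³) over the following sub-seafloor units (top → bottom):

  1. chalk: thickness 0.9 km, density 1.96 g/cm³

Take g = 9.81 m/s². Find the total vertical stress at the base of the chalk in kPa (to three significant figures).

26600 kPa

seawater: 1021 kg/m³ × 9.81 m/s² × 930 m = 9.315×10^6 Pa = 9315 kPa
chalk: 1960 kg/m³ × 9.81 m/s² × 900 m = 1.730×10^7 Pa = 17305 kPa
Total = 9315 + 17305 = 26620 kPa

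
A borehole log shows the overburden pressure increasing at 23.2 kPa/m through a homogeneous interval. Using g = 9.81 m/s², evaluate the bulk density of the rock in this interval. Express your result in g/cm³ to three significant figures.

2.36 g/cm³

ρ = (dP/dz)/g = 23.2 kPa/m / 9.81 m/s² = 23200 Pa/m / 9.81 m/s² = 2364.9 kg/m³
= 2.365 g/cm³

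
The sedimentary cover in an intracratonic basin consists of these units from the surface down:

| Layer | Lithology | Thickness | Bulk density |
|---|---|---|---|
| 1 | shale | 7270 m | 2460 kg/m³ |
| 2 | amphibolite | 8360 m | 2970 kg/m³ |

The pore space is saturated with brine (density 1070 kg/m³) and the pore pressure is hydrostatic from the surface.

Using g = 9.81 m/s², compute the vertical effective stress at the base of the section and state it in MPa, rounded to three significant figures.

255 MPa

Overburden (lithostatic) stress σ_v:
shale: 2460 kg/m³ × 9.81 m/s² × 7270 m = 1.754×10^8 Pa = 175.4 MPa
amphibolite: 2970 kg/m³ × 9.81 m/s² × 8360 m = 2.436×10^8 Pa = 243.6 MPa
Total = 175.4 + 243.6 = 419.02 MPa
Pore pressure P_p = 1070 kg/m³ × 9.81 m/s² × 15630 m = 1.641×10^8 Pa = 164.1 MPa
Effective stress σ' = σ_v − P_p = 419.0 − 164.1 = 254.96 MPa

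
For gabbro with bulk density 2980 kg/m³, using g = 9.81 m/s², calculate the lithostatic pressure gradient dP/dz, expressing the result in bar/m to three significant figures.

dP/dz = ρg = 2980 kg/m³ × 9.81 m/s² = 29234 Pa/m
= 29234 Pa/m × (1 bar/m / 1.0000×10^5 Pa/m) = 0.29234 bar/m

0.292 bar/m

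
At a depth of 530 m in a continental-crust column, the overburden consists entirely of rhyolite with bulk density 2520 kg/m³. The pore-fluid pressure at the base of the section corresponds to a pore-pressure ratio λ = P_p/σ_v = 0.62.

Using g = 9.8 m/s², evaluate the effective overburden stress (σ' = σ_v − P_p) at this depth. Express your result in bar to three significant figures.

Overburden (lithostatic) stress σ_v:
rhyolite: 2520 kg/m³ × 9.8 m/s² × 530 m = 1.309×10^7 Pa = 13.09 MPa
Pore pressure P_p = λ·σ_v = 0.62 × 13.09 MPa = 8.115 MPa
Effective stress σ' = σ_v − P_p = 13.09 − 8.115 = 4.9738 MPa = 49.738 bar

49.7 bar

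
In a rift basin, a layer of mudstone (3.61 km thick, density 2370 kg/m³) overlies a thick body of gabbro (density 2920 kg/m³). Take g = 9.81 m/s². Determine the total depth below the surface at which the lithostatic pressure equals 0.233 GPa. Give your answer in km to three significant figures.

Pressure at base of upper layers: 2370×9.81×3610 = 8.393×10^7 Pa = 0.08393 GPa
Remaining pressure to be supplied by gabbro: 2.330×10^8 − 8.393×10^7 = 1.491×10^8 Pa
Additional depth in gabbro = 1.491×10^8 Pa / (2920 kg/m³ × 9.81 m/s²) = 5204.0 m
Total depth = 3610 m + 5204.0 m = 8814.0 m
= 8.8140 km

8.81 km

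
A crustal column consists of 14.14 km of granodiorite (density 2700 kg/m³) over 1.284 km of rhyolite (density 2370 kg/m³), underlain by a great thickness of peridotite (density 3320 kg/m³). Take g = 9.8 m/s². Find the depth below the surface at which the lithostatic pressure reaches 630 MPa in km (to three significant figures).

Pressure at base of upper layers: 2700×9.8×14140 + 2370×9.8×1284 = 4.040×10^8 Pa = 404.0 MPa
Remaining pressure to be supplied by peridotite: 6.300×10^8 − 4.040×10^8 = 2.260×10^8 Pa
Additional depth in peridotite = 2.260×10^8 Pa / (3320 kg/m³ × 9.8 m/s²) = 6947.2 m
Total depth = 15424 m + 6947.2 m = 22371 m
= 22.371 km

22.4 km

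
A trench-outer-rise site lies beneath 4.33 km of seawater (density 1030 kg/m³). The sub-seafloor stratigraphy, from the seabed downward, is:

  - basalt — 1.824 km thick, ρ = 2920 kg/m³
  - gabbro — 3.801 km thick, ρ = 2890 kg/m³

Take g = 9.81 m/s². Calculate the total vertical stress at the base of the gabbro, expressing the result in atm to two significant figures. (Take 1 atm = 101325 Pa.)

seawater: 1030 kg/m³ × 9.81 m/s² × 4330 m = 4.375×10^7 Pa = 431.8 atm
basalt: 2920 kg/m³ × 9.81 m/s² × 1824 m = 5.225×10^7 Pa = 515.7 atm
gabbro: 2890 kg/m³ × 9.81 m/s² × 3801 m = 1.078×10^8 Pa = 1064 atm
Total = 431.8 + 515.7 + 1064 = 2011.0 atm

2000 atm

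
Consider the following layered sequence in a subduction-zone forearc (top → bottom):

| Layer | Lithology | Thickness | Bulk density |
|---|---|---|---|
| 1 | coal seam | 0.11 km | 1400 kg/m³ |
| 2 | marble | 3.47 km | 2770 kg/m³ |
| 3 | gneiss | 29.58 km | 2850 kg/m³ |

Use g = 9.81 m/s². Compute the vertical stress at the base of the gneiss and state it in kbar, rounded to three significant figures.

9.23 kbar

coal seam: 1400 kg/m³ × 9.81 m/s² × 110 m = 1.511×10^6 Pa = 0.01511 kbar
marble: 2770 kg/m³ × 9.81 m/s² × 3470 m = 9.429×10^7 Pa = 0.9429 kbar
gneiss: 2850 kg/m³ × 9.81 m/s² × 29580 m = 8.270×10^8 Pa = 8.270 kbar
Total = 0.01511 + 0.9429 + 8.270 = 9.2282 kbar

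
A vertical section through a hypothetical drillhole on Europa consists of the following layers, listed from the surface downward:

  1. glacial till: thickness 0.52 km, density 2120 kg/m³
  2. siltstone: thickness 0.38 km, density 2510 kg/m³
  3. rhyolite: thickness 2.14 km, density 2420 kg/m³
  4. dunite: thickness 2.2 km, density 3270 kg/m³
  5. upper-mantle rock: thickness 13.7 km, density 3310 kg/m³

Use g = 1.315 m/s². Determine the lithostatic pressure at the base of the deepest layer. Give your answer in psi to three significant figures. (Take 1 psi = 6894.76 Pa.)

11400 psi

glacial till: 2120 kg/m³ × 1.315 m/s² × 520 m = 1.450×10^6 Pa = 210.3 psi
siltstone: 2510 kg/m³ × 1.315 m/s² × 380 m = 1.254×10^6 Pa = 181.9 psi
rhyolite: 2420 kg/m³ × 1.315 m/s² × 2140 m = 6.810×10^6 Pa = 987.7 psi
dunite: 3270 kg/m³ × 1.315 m/s² × 2200 m = 9.460×10^6 Pa = 1372 psi
upper-mantle rock: 3310 kg/m³ × 1.315 m/s² × 13700 m = 5.963×10^7 Pa = 8649 psi
Total = 210.3 + 181.9 + 987.7 + 1372 + 8649 = 11401 psi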